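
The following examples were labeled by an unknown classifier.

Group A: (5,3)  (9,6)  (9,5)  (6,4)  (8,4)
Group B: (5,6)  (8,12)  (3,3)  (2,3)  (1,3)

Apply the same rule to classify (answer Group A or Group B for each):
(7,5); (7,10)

Group A, Group B

The pattern is that an item is 'Group A' exactly when: first > second.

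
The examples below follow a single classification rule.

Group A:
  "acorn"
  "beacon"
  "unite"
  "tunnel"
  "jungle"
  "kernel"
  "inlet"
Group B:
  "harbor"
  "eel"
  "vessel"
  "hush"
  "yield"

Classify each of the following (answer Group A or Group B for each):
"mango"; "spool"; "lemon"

Group A, Group B, Group A

All 'Group A' examples share one property — contains 'n' — and every 'Group B' example lacks it.
"mango": has 'n' — checks out, so Group A.
"spool": no 'n' — fails this test, so Group B.
"lemon": has 'n' — checks out, so Group A.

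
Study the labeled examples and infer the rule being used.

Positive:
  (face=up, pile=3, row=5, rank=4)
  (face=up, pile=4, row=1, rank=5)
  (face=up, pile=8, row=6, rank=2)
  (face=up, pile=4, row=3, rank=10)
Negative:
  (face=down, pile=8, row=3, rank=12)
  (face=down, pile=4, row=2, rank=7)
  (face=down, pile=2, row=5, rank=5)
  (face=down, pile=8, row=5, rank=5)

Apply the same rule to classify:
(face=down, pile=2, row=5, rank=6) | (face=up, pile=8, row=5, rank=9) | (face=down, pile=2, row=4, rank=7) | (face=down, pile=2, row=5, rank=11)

Negative, Positive, Negative, Negative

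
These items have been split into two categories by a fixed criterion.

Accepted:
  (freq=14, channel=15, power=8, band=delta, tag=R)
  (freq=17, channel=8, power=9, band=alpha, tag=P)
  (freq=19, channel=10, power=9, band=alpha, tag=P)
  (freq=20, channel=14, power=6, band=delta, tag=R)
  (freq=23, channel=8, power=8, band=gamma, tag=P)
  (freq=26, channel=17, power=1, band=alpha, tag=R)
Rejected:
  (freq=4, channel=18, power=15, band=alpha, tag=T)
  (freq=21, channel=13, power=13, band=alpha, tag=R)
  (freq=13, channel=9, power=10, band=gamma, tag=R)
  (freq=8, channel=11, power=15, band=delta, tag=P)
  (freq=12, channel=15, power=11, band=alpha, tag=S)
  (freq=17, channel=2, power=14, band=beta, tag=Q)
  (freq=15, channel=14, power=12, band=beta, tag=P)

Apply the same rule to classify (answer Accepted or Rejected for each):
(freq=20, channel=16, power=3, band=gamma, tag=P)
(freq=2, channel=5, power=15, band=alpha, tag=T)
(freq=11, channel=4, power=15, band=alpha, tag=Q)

A rule that fits every label: power ≤ 9 — true of each 'Accepted' example, false of each 'Rejected' one.
Accepted: (freq=20, channel=16, power=3, band=gamma, tag=P), since power = 3. Rejected: (freq=2, channel=5, power=15, band=alpha, tag=T), since power = 15. Rejected: (freq=11, channel=4, power=15, band=alpha, tag=Q), since power = 15.

Accepted, Rejected, Rejected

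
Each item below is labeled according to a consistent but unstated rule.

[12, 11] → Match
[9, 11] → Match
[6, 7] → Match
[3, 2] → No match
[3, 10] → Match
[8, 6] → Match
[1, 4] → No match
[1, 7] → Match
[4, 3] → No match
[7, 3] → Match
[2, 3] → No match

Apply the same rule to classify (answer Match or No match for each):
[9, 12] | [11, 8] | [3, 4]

Match, Match, No match

All 'Match' examples share one property — sum ≥ 8 — and every 'No match' example lacks it.
[9, 12]: 9+12 = 21, satisfies this → Match. [11, 8]: 11+8 = 19, satisfies this → Match. [3, 4]: 3+4 = 7, fails this test → No match.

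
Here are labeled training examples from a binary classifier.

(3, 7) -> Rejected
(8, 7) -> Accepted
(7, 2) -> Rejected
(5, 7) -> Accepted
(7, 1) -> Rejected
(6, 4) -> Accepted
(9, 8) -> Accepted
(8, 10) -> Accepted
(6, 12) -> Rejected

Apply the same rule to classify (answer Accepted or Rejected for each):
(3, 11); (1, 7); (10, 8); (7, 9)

Rejected, Rejected, Accepted, Accepted

'Accepted' ⟺ |first − second| ≤ 2.
(3, 11): |3−11| = 8, does not pass → Rejected. (1, 7): |1−7| = 6, does not pass → Rejected. (10, 8): |10−8| = 2, satisfies this → Accepted. (7, 9): |7−9| = 2, satisfies this → Accepted.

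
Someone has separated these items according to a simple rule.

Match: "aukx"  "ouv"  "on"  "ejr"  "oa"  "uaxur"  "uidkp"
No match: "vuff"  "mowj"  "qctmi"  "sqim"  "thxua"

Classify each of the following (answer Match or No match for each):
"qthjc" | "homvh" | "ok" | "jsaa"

Comparing the two groups points to one rule — starts with a vowel.

No match, No match, Match, No match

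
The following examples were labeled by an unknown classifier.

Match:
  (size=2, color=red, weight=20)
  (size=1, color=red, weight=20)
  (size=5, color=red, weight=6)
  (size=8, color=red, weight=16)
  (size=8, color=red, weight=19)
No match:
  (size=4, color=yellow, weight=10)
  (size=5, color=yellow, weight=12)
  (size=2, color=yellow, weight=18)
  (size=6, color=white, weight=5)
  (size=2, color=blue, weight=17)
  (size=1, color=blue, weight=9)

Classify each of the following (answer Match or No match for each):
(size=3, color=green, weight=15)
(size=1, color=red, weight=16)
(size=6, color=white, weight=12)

No match, Match, No match

Checking candidate rules against both groups, what survives is: color is red.
(size=3, color=green, weight=15): No match (color is green). (size=1, color=red, weight=16): Match (color is red). (size=6, color=white, weight=12): No match (color is white).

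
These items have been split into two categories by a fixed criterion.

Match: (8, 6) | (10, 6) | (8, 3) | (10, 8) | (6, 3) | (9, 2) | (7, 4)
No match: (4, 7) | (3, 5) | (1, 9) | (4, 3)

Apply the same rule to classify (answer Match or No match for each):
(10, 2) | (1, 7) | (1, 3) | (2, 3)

The rule appears to be: first ≥ 5.

Match, No match, No match, No match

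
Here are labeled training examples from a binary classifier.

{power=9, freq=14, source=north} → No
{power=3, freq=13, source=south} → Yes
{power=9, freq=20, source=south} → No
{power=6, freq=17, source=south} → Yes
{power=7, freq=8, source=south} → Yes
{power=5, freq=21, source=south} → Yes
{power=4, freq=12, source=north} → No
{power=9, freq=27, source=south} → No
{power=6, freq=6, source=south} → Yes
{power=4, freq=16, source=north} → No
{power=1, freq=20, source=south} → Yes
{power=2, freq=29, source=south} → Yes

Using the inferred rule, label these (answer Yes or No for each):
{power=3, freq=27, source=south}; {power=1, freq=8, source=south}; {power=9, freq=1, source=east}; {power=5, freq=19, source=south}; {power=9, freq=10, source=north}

Yes, Yes, No, Yes, No

The distinguishing property — source is south AND power ≤ 7 — holds for all the 'Yes' cases and none of the 'No' cases.
{power=3, freq=27, source=south}: Yes (source is south, power = 3).
{power=1, freq=8, source=south}: Yes (source is south, power = 1).
{power=9, freq=1, source=east}: No (source is east, power = 9).
{power=5, freq=19, source=south}: Yes (source is south, power = 5).
{power=9, freq=10, source=north}: No (source is north, power = 9).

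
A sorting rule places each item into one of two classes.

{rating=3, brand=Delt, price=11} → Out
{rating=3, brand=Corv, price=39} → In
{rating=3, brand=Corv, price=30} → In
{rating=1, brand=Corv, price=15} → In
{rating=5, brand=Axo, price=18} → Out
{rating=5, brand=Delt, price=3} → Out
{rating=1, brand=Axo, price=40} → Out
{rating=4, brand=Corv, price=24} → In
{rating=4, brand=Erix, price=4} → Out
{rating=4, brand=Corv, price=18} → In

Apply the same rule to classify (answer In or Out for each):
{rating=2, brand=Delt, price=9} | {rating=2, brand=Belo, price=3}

Out, Out

All 'In' examples share one property — brand is Corv — and every 'Out' example lacks it.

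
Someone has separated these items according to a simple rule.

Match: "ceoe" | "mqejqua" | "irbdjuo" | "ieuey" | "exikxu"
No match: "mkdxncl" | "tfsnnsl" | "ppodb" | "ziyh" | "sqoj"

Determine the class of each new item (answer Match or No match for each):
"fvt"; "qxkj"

The distinguishing property — has ≥ 2 vowels — holds for all the 'Match' cases and none of the 'No match' cases.

No match, No match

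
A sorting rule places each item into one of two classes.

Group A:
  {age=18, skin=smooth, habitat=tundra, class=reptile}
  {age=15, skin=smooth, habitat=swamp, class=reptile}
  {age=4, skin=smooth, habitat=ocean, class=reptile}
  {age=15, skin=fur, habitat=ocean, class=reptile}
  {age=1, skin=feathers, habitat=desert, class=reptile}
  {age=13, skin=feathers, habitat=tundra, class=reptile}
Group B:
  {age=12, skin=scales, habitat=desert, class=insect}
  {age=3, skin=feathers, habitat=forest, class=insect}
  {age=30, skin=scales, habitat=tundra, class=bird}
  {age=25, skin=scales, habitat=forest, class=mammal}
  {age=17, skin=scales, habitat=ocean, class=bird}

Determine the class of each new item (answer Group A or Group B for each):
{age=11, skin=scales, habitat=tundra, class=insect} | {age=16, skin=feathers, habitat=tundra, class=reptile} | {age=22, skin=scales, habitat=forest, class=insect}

Group B, Group A, Group B

The rule appears to be: class is reptile.
{age=11, skin=scales, habitat=tundra, class=insect} — class is insect, hence Group B.
{age=16, skin=feathers, habitat=tundra, class=reptile} — class is reptile, hence Group A.
{age=22, skin=scales, habitat=forest, class=insect} — class is insect, hence Group B.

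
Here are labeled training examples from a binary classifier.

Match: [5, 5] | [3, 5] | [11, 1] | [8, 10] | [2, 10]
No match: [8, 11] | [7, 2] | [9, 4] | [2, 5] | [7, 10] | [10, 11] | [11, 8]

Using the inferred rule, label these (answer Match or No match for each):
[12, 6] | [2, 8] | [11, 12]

Match, Match, No match

The pattern is that an item is 'Match' exactly when: sum is even.
[12, 6]: 12+6 = 18, qualifies → Match. [2, 8]: 2+8 = 10, qualifies → Match. [11, 12]: 11+12 = 23, doesn't qualify → No match.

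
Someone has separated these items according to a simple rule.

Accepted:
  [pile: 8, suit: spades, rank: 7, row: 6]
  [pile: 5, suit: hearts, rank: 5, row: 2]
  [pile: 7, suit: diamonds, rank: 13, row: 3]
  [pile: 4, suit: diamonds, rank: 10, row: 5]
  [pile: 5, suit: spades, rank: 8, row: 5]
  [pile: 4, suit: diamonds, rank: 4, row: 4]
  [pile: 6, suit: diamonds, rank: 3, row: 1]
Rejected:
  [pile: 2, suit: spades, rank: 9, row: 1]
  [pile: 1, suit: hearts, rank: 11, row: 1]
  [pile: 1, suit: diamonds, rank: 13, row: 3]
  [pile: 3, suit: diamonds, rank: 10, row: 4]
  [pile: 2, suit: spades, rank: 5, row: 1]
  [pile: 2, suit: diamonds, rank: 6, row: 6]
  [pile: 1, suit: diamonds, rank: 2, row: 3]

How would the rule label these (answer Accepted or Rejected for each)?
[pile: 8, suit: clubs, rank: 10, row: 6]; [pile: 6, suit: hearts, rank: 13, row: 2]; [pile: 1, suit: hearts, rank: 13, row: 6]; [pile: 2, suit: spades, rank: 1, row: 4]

Accepted, Accepted, Rejected, Rejected

The pattern is that an item is 'Accepted' exactly when: pile ≥ 4.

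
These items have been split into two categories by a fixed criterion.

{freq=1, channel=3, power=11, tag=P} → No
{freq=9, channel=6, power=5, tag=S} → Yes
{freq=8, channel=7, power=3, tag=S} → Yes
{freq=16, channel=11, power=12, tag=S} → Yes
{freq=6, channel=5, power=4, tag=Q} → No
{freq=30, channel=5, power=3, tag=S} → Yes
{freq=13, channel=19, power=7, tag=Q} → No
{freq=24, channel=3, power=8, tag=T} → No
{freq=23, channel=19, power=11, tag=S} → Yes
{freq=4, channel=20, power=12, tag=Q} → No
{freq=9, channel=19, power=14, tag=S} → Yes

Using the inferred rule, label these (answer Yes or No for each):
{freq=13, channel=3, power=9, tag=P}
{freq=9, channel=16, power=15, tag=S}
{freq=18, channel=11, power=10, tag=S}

All 'Yes' examples share one property — tag is S — and every 'No' example lacks it.
{freq=13, channel=3, power=9, tag=P}: No (tag is P). {freq=9, channel=16, power=15, tag=S}: Yes (tag is S). {freq=18, channel=11, power=10, tag=S}: Yes (tag is S).

No, Yes, Yes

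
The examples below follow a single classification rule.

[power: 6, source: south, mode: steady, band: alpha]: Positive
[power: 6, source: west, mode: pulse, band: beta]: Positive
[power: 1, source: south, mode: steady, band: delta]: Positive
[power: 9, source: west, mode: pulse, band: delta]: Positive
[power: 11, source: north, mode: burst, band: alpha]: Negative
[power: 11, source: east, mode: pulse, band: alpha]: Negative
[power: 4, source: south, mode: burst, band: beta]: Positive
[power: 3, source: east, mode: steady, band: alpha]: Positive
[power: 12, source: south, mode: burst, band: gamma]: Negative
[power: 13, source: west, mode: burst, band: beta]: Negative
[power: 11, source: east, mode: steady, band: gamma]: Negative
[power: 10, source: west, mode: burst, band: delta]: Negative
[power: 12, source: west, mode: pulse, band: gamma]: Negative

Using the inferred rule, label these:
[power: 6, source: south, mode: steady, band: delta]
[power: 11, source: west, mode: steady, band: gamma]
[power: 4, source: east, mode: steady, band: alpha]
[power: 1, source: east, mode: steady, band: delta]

Positive, Negative, Positive, Positive

One predicate separates the groups cleanly: power ≤ 9.
[power: 6, source: south, mode: steady, band: delta] → power = 6 → Positive. [power: 11, source: west, mode: steady, band: gamma] → power = 11 → Negative. [power: 4, source: east, mode: steady, band: alpha] → power = 4 → Positive. [power: 1, source: east, mode: steady, band: delta] → power = 1 → Positive.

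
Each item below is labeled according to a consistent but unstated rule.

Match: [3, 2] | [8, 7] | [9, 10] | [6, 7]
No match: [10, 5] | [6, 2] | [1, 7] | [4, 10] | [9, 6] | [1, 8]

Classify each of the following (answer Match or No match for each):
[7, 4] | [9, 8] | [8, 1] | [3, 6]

No match, Match, No match, No match

The rule appears to be: |first − second| ≤ 1.
[7, 4]: No match (|7−4| = 3). [9, 8]: Match (|9−8| = 1). [8, 1]: No match (|8−1| = 7). [3, 6]: No match (|3−6| = 3).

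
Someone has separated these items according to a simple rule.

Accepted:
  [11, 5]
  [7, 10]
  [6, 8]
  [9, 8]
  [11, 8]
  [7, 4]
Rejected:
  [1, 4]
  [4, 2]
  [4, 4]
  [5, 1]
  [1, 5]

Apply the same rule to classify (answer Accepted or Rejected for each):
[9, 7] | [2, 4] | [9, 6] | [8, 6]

The common property of the 'Accepted' items is: sum ≥ 11. No 'Rejected' item has it.
[9, 7]: Accepted (9+7 = 16). [2, 4]: Rejected (2+4 = 6). [9, 6]: Accepted (9+6 = 15). [8, 6]: Accepted (8+6 = 14).

Accepted, Rejected, Accepted, Accepted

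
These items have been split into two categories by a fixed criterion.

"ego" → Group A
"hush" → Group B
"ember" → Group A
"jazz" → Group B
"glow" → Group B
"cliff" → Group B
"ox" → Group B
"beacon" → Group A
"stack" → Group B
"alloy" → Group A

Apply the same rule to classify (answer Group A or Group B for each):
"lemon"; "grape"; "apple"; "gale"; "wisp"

Group A, Group A, Group A, Group A, Group B

The pattern is that an item is 'Group A' exactly when: has ≥ 2 vowels.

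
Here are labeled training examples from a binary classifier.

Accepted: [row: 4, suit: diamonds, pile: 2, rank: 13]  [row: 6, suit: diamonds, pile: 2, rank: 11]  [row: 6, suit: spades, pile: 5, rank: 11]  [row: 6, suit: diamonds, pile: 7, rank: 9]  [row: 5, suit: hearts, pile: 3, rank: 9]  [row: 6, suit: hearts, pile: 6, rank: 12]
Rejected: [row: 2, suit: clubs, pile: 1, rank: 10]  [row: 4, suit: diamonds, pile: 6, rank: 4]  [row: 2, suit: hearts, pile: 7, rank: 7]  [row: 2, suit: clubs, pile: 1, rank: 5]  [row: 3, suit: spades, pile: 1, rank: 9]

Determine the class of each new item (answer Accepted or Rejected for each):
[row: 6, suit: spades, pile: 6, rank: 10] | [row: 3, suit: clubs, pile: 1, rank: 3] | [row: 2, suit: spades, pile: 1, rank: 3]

A rule that fits every label: rank ≥ 5 AND row ≥ 4 — true of each 'Accepted' example, false of each 'Rejected' one.
[row: 6, suit: spades, pile: 6, rank: 10] → rank = 10, row = 6 → Accepted. [row: 3, suit: clubs, pile: 1, rank: 3] → rank = 3, row = 3 → Rejected. [row: 2, suit: spades, pile: 1, rank: 3] → rank = 3, row = 2 → Rejected.

Accepted, Rejected, Rejected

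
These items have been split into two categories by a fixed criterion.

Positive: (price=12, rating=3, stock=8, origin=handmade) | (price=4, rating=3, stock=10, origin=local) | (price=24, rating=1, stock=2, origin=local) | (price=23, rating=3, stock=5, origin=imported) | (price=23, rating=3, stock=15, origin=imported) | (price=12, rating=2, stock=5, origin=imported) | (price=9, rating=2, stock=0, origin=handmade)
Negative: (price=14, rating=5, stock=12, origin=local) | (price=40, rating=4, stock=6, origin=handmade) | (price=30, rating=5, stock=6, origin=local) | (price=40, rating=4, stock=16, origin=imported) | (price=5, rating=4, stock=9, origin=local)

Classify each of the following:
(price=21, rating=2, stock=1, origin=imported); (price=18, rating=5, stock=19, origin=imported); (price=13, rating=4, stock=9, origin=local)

Positive, Negative, Negative

All 'Positive' examples share one property — rating ≤ 3 — and every 'Negative' example lacks it.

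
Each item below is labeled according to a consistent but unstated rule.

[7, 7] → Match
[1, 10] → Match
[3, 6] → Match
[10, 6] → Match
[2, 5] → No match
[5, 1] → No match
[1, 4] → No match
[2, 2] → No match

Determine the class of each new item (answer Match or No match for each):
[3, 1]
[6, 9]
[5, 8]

No match, Match, Match

One predicate separates the groups cleanly: sum ≥ 9.
[3, 1]: 3+1 = 4 — doesn't qualify, so No match.
[6, 9]: 6+9 = 15 — has this property, so Match.
[5, 8]: 5+8 = 13 — has this property, so Match.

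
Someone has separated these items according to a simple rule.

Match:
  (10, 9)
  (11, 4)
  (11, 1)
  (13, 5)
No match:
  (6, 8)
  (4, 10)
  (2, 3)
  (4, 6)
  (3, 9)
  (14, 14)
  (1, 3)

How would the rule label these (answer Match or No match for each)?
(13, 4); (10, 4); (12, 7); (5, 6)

The simplest hypothesis consistent with all the labels is: first > second.
(13, 4) → 13 > 4 → Match. (10, 4) → 10 > 4 → Match. (12, 7) → 12 > 7 → Match. (5, 6) → 5 < 6 → No match.

Match, Match, Match, No match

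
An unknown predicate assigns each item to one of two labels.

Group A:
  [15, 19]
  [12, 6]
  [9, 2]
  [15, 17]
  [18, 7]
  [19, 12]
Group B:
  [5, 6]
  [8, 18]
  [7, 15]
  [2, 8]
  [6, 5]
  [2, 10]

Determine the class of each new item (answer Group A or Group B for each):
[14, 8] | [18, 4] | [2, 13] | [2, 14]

Group A, Group A, Group B, Group B

Rule: first ≥ 9. This holds for each 'Group A' example and fails for each 'Group B' one.
[14, 8] — first 14, hence Group A. [18, 4] — first 18, hence Group A. [2, 13] — first 2, hence Group B. [2, 14] — first 2, hence Group B.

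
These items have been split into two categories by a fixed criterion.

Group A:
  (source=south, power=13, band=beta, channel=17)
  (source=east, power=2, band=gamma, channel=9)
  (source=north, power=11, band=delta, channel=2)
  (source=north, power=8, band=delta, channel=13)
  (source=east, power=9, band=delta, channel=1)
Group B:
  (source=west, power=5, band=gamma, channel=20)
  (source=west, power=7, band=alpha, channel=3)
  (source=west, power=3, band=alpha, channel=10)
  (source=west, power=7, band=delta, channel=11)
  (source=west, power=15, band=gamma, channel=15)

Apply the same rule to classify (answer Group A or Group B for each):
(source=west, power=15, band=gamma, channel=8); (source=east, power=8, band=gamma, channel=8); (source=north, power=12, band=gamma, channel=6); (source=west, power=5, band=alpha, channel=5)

The rule appears to be: source is not west.
(source=west, power=15, band=gamma, channel=8) → source is west → Group B.
(source=east, power=8, band=gamma, channel=8) → source is east → Group A.
(source=north, power=12, band=gamma, channel=6) → source is north → Group A.
(source=west, power=5, band=alpha, channel=5) → source is west → Group B.

Group B, Group A, Group A, Group B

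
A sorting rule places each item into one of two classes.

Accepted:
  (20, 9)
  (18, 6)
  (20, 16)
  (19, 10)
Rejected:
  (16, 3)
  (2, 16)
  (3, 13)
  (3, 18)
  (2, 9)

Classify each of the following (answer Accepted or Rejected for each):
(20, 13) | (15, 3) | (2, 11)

Every 'Accepted' example satisfies: sum ≥ 24. None of the 'Rejected' examples do.
(20, 13) — 20+13 = 33, hence Accepted. (15, 3) — 15+3 = 18, hence Rejected. (2, 11) — 2+11 = 13, hence Rejected.

Accepted, Rejected, Rejected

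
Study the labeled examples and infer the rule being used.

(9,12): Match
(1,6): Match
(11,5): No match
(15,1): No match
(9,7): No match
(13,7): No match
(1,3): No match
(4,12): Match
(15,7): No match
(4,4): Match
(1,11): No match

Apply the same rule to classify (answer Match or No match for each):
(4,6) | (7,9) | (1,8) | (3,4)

Rule: second is even. This holds for each 'Match' example and fails for each 'No match' one.
(4,6): second 6, matches → Match.
(7,9): second 9, fails the rule → No match.
(1,8): second 8, matches → Match.
(3,4): second 4, matches → Match.

Match, No match, Match, Match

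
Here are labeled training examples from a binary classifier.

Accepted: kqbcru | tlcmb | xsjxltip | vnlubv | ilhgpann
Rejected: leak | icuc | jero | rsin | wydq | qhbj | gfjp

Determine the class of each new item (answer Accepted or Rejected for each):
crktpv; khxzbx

The rule appears to be: length ≥ 5.
crktpv: length 6, qualifies → Accepted.
khxzbx: length 6, qualifies → Accepted.

Accepted, Accepted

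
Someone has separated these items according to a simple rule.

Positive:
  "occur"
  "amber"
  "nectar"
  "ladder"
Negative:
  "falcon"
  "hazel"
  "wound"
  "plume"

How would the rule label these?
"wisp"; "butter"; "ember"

A rule that fits every label: contains 'r' — true of each 'Positive' example, false of each 'Negative' one.

Negative, Positive, Positive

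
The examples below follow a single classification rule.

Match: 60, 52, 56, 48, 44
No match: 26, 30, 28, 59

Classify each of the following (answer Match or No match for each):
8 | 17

No match, No match

The distinguishing property — even AND at least 44 — holds for all the 'Match' cases and none of the 'No match' cases.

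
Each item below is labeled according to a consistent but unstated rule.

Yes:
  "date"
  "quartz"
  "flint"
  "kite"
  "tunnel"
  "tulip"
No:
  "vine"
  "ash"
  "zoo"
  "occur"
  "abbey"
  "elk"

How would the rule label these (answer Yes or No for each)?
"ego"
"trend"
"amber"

No, Yes, No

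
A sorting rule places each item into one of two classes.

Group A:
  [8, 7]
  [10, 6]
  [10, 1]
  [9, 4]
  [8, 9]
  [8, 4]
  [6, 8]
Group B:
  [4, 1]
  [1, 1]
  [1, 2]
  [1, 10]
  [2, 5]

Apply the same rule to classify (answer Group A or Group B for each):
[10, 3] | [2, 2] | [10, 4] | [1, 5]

A rule that fits every label: first ≥ 5 — true of each 'Group A' example, false of each 'Group B' one.

Group A, Group B, Group A, Group B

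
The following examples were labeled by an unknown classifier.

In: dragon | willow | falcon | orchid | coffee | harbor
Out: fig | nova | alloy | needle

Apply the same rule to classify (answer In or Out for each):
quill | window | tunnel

Out, In, Out

The common property of the 'In' items is: length 6 AND contains 'o'. No 'Out' item has it.
quill: length 5, no 'o' — does not fit, so Out.
window: length 6, has 'o' — satisfies this, so In.
tunnel: length 6, no 'o' — does not fit, so Out.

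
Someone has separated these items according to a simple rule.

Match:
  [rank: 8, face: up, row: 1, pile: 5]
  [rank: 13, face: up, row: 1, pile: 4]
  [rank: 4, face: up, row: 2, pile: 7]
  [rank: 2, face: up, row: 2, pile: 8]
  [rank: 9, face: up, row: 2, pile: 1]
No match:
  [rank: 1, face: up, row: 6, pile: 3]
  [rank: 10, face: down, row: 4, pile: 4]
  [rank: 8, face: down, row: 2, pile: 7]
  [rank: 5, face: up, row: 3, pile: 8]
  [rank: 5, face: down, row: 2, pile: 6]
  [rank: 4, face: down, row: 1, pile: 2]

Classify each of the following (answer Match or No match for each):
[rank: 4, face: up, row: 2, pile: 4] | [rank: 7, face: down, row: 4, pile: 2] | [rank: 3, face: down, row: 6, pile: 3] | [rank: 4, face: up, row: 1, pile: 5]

The rule appears to be: face is up AND row ≤ 2.
Match: [rank: 4, face: up, row: 2, pile: 4], since face is up, row = 2.
No match: [rank: 7, face: down, row: 4, pile: 2], since face is down, row = 4.
No match: [rank: 3, face: down, row: 6, pile: 3], since face is down, row = 6.
Match: [rank: 4, face: up, row: 1, pile: 5], since face is up, row = 1.

Match, No match, No match, Match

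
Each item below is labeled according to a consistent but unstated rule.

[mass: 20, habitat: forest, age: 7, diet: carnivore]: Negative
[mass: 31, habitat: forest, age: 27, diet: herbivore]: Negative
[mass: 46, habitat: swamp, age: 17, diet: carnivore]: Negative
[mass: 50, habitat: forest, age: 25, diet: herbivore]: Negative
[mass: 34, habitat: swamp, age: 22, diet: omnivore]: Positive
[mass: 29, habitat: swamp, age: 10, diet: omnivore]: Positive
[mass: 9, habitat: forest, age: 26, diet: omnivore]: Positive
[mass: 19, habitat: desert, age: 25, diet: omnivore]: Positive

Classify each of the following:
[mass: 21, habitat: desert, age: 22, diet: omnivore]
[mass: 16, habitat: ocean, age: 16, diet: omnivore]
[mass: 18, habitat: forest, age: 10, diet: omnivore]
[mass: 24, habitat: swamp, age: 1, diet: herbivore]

Positive, Positive, Positive, Negative

The rule appears to be: diet is omnivore.
Positive: [mass: 21, habitat: desert, age: 22, diet: omnivore], since diet is omnivore. Positive: [mass: 16, habitat: ocean, age: 16, diet: omnivore], since diet is omnivore. Positive: [mass: 18, habitat: forest, age: 10, diet: omnivore], since diet is omnivore. Negative: [mass: 24, habitat: swamp, age: 1, diet: herbivore], since diet is herbivore.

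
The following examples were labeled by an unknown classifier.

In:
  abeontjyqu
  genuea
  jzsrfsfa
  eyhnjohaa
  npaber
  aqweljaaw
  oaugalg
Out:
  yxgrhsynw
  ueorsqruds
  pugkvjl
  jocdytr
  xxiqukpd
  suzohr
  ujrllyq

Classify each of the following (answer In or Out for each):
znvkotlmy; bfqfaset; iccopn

Rule: contains 'a'. This holds for each 'In' example and fails for each 'Out' one.

Out, In, Out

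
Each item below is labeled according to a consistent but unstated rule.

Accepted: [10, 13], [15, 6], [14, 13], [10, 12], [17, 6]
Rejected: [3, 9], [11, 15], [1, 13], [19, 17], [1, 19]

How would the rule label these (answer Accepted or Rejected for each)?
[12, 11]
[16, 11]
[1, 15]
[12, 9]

One predicate separates the groups cleanly: product is even.
[12, 11]: 12·11 = 132, passes → Accepted.
[16, 11]: 16·11 = 176, passes → Accepted.
[1, 15]: 1·15 = 15, doesn't qualify → Rejected.
[12, 9]: 12·9 = 108, passes → Accepted.

Accepted, Accepted, Rejected, Accepted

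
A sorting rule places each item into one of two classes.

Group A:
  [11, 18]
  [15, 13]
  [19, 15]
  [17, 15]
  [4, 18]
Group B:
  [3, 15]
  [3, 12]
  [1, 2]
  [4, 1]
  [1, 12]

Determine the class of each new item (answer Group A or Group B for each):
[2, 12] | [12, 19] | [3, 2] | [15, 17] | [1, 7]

The classifier is using: sum ≥ 22.
Group B: [2, 12], since 2+12 = 14.
Group A: [12, 19], since 12+19 = 31.
Group B: [3, 2], since 3+2 = 5.
Group A: [15, 17], since 15+17 = 32.
Group B: [1, 7], since 1+7 = 8.

Group B, Group A, Group B, Group A, Group B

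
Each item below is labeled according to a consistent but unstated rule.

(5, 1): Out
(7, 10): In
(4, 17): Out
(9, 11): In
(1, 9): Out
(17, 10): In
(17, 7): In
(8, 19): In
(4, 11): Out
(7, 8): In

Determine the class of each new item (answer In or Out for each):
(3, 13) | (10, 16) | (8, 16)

Rule: first ≥ 7. This holds for each 'In' example and fails for each 'Out' one.

Out, In, In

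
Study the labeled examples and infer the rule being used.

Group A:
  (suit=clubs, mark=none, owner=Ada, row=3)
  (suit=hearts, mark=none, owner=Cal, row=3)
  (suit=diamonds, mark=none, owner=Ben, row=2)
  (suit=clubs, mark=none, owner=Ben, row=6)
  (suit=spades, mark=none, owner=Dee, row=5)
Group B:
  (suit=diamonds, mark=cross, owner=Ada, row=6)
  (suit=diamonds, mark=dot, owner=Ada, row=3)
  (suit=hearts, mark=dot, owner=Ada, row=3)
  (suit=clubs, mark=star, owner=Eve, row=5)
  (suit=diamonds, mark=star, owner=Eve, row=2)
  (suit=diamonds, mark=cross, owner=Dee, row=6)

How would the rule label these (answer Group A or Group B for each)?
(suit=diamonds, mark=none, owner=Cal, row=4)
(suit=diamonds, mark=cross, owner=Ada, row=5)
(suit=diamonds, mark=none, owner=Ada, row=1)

Group A, Group B, Group A

Every 'Group A' example satisfies: mark is none. None of the 'Group B' examples do.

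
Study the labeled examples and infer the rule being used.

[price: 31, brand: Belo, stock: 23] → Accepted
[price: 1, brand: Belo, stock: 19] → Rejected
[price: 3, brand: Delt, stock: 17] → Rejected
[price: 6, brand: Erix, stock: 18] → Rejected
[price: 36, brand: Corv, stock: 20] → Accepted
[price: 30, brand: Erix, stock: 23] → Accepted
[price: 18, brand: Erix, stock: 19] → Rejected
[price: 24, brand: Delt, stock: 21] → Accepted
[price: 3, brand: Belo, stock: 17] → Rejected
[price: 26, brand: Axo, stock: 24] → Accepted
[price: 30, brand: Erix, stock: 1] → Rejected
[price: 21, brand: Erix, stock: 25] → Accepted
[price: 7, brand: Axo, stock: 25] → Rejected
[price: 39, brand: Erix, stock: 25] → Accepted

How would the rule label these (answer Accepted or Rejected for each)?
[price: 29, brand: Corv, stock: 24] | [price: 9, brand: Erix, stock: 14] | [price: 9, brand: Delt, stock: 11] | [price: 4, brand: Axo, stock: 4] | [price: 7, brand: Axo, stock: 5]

The common property of the 'Accepted' items is: stock ≥ 17 AND price ≥ 21. No 'Rejected' item has it.
[price: 29, brand: Corv, stock: 24] → stock = 24, price = 29 → Accepted. [price: 9, brand: Erix, stock: 14] → stock = 14, price = 9 → Rejected. [price: 9, brand: Delt, stock: 11] → stock = 11, price = 9 → Rejected. [price: 4, brand: Axo, stock: 4] → stock = 4, price = 4 → Rejected. [price: 7, brand: Axo, stock: 5] → stock = 5, price = 7 → Rejected.

Accepted, Rejected, Rejected, Rejected, Rejected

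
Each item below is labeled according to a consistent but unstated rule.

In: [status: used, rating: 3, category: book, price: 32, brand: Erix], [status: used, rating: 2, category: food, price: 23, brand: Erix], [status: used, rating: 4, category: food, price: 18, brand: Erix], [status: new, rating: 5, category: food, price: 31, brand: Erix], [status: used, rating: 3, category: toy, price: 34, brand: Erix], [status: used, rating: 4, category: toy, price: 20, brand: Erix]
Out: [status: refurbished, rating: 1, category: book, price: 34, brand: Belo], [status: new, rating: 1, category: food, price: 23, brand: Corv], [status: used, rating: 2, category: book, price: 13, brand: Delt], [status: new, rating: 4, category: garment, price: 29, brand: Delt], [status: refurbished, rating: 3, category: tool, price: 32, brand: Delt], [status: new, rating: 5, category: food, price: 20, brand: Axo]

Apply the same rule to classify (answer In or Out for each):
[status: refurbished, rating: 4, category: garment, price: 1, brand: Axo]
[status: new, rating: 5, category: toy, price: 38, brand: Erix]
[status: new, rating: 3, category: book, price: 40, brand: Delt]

Every 'In' example satisfies: brand is Erix. None of the 'Out' examples do.
[status: refurbished, rating: 4, category: garment, price: 1, brand: Axo] → brand is Axo → Out. [status: new, rating: 5, category: toy, price: 38, brand: Erix] → brand is Erix → In. [status: new, rating: 3, category: book, price: 40, brand: Delt] → brand is Delt → Out.

Out, In, Out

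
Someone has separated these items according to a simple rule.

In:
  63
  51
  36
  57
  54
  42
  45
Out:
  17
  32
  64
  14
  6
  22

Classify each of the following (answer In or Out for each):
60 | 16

All 'In' examples share one property — multiple of 3 AND at least 14 — and every 'Out' example lacks it.
60: 60 = 3·20, 60 ≥ 14, has this property → In.
16: 16 = 3·5 + 1, 16 ≥ 14, does not fit → Out.

In, Out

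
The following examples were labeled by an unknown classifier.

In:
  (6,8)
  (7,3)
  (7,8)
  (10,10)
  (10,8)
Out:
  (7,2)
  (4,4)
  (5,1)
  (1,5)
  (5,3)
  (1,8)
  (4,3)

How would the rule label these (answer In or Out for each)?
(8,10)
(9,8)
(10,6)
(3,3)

The pattern is that an item is 'In' exactly when: sum ≥ 10.
(8,10) → 8+10 = 18 → In. (9,8) → 9+8 = 17 → In. (10,6) → 10+6 = 16 → In. (3,3) → 3+3 = 6 → Out.

In, In, In, Out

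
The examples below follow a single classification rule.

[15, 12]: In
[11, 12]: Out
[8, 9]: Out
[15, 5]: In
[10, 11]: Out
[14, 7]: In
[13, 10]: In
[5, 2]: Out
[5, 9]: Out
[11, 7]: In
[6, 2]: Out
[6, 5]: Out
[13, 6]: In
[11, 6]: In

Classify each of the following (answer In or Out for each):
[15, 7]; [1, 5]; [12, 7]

In, Out, In

All 'In' examples share one property — first > second AND sum ≥ 14 — and every 'Out' example lacks it.
[15, 7]: 15 > 7, 15+7 = 22, meets the rule → In.
[1, 5]: 1 < 5, 1+5 = 6, does not fit → Out.
[12, 7]: 12 > 7, 12+7 = 19, meets the rule → In.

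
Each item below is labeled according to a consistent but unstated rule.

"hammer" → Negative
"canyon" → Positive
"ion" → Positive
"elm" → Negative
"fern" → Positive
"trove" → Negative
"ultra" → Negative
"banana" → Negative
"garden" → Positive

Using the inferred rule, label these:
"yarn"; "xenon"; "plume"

Positive, Positive, Negative

All 'Positive' examples share one property — ends with 'n' — and every 'Negative' example lacks it.
"yarn": ends with 'n', satisfies this → Positive. "xenon": ends with 'n', satisfies this → Positive. "plume": ends with 'e', does not pass → Negative.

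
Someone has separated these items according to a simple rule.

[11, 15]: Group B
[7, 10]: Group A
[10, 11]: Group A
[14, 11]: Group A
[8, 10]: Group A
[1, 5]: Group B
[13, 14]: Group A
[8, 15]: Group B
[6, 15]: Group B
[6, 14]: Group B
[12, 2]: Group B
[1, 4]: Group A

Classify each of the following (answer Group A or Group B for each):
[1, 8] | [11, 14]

Group B, Group A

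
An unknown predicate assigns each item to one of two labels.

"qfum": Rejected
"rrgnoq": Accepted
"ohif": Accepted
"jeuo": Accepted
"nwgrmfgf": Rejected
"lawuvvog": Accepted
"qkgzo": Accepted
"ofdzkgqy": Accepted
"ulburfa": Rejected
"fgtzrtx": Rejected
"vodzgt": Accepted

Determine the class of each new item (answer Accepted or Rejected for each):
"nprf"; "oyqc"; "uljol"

The simplest hypothesis consistent with all the labels is: contains 'o'.
Rejected: "nprf", since no 'o'. Accepted: "oyqc", since has 'o'. Accepted: "uljol", since has 'o'.

Rejected, Accepted, Accepted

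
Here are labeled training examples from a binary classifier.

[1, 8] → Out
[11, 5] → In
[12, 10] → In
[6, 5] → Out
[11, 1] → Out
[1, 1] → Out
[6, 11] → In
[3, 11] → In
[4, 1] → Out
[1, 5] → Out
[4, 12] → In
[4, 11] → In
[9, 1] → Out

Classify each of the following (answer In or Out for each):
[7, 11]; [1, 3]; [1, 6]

In, Out, Out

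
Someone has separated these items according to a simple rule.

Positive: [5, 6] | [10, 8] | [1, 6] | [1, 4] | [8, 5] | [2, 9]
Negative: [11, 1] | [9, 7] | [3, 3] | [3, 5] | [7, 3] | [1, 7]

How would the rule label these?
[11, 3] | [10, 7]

A rule that fits every label: product is even — true of each 'Positive' example, false of each 'Negative' one.
[11, 3]: Negative (11·3 = 33).
[10, 7]: Positive (10·7 = 70).

Negative, Positive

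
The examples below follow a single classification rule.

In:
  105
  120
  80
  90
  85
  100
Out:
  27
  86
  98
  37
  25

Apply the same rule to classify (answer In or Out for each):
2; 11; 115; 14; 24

Out, Out, In, Out, Out

All 'In' examples share one property — multiple of 5 AND at least 27 — and every 'Out' example lacks it.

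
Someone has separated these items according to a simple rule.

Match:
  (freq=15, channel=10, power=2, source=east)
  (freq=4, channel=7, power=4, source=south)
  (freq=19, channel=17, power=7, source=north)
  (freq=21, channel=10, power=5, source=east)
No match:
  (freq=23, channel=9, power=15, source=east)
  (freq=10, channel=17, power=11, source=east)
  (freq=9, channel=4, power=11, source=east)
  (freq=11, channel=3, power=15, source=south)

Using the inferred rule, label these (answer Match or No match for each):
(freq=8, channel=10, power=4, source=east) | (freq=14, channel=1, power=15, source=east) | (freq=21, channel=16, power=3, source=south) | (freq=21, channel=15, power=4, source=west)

Every 'Match' example satisfies: power ≤ 7. None of the 'No match' examples do.

Match, No match, Match, Match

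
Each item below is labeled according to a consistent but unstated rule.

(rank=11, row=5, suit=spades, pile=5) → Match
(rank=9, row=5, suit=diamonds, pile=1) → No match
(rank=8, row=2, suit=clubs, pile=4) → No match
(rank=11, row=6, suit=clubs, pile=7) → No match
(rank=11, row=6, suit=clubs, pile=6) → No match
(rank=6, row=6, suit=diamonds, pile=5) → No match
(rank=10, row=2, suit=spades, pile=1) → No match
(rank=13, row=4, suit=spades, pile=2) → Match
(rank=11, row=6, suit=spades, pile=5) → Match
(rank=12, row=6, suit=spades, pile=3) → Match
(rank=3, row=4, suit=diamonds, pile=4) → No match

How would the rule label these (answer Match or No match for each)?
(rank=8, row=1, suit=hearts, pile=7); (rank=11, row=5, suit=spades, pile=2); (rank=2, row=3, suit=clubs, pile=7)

All 'Match' examples share one property — suit is spades AND row ≥ 4 — and every 'No match' example lacks it.
No match: (rank=8, row=1, suit=hearts, pile=7), since suit is hearts, row = 1.
Match: (rank=11, row=5, suit=spades, pile=2), since suit is spades, row = 5.
No match: (rank=2, row=3, suit=clubs, pile=7), since suit is clubs, row = 3.

No match, Match, No match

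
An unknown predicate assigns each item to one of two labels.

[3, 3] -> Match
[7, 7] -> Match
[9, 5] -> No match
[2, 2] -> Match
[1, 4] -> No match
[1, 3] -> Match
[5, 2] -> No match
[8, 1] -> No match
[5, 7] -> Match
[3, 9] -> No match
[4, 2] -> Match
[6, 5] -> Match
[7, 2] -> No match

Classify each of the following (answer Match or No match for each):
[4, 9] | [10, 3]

No match, No match

The distinguishing property — |first − second| ≤ 2 — holds for all the 'Match' cases and none of the 'No match' cases.
[4, 9] — |4−9| = 5, hence No match.
[10, 3] — |10−3| = 7, hence No match.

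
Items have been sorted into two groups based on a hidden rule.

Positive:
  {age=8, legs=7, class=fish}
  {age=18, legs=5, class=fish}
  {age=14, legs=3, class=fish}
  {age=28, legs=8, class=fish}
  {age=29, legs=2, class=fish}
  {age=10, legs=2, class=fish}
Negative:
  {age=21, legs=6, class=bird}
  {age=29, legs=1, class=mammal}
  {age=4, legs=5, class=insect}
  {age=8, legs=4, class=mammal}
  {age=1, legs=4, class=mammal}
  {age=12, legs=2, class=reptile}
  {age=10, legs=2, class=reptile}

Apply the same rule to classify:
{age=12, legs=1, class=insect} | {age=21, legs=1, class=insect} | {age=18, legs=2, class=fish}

Negative, Negative, Positive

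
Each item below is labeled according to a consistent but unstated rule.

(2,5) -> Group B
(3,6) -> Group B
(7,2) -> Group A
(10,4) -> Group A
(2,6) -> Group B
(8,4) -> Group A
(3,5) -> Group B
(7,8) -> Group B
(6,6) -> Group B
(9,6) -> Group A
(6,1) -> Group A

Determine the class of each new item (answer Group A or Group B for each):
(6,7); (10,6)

Group B, Group A

Checking candidate rules against both groups, what survives is: first > second.
Group B: (6,7), since 6 < 7. Group A: (10,6), since 10 > 6.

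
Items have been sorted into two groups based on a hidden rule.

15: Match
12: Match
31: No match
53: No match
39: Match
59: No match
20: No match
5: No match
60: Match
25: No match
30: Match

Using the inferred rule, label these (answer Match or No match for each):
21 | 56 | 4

The distinguishing property — multiple of 3 — holds for all the 'Match' cases and none of the 'No match' cases.
21 — 21 = 3·7, hence Match.
56 — 56 = 3·18 + 2, hence No match.
4 — 4 = 3·1 + 1, hence No match.

Match, No match, No match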